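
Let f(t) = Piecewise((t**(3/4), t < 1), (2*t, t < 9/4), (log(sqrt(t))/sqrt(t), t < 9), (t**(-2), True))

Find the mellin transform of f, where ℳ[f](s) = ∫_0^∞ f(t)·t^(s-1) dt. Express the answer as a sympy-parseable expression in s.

(324*2**(2*s)*(2*s - 4)*(2*s + 2)*(4*s**2 - 4*s + 1) - 324*2**(2*s)*(2*s - 4)*(4*s + 3)*(4*s**2 - 4*s + 1) - 216*3**(2*s)*s*(2*s - 4)*(2*s + 2)*(4*s + 3)*log(3) + 216*3**(2*s)*s*(2*s - 4)*(2*s + 2)*(4*s + 3)*log(2) - 108*3**(2*s)*(2*s - 4)*(2*s + 2)*(4*s + 3)*log(2) + 108*3**(2*s)*(2*s - 4)*(2*s + 2)*(4*s + 3) + 108*3**(2*s)*(2*s - 4)*(2*s + 2)*(4*s + 3)*log(3) + 729*3**(2*s)*(2*s - 4)*(4*s + 3)*(4*s**2 - 4*s + 1) + 108*6**(2*s)*s*(2*s - 4)*(2*s + 2)*(4*s + 3)*log(3) - 54*6**(2*s)*(2*s - 4)*(2*s + 2)*(4*s + 3)*log(3) - 54*6**(2*s)*(2*s - 4)*(2*s + 2)*(4*s + 3) - 2*6**(2*s)*(2*s + 2)*(4*s + 3)*(4*s**2 - 4*s + 1))/(81*2**(2*s)*(2*s - 4)*(2*s + 2)*(4*s + 3)*(4*s**2 - 4*s + 1))
  -3/4 < Re(s) < 2

the power substitution comes off first: t**(3/2) on [0, 1); 2*t**2 on [1, 3/2); log(t)/t on [3/2, 3); …
treat the 4 regions marked off by 1, 9/4, 9 separately and sum
segment 0 to 1 holds t**(3/4); add its integral
on [1, 9/4): add ∫ 2*t·t^(s-1) dt
on [9/4, 9): add ∫ log(sqrt(t))/sqrt(t)·t^(s-1) dt
piece [9, ∞): integrate t**(-2) against the kernel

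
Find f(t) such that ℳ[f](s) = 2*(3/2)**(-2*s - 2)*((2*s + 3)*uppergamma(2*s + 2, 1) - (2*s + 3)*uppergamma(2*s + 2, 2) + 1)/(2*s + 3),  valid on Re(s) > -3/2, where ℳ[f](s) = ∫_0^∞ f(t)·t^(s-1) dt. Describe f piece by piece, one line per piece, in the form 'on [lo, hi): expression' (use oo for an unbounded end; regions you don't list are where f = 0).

on [0, 4/9): 3*t**(3/2)/2
on [4/9, 16/9): t*exp(-3*sqrt(t)/2)

back out the power substitution: 3*t**3/2 on [0, 2/3); t**2*exp(-3*t/2) on [2/3, 4/3)
undo the shared t-power: 3*t/2 on [0, 2/3); exp(-3*t/2) on [2/3, 4/3)
strip the common scale on t: t on [0, 1); exp(-t) on [1, 2)
decompose at 4/9; ℳ[f](s) sums the 2 pieces' integrals
for t in [0, 4/9): the term is ∫ 3*t**(3/2)/2·t^(s-1)
piece [4/9, 16/9): integrate t*exp(-3*sqrt(t)/2) against the kernel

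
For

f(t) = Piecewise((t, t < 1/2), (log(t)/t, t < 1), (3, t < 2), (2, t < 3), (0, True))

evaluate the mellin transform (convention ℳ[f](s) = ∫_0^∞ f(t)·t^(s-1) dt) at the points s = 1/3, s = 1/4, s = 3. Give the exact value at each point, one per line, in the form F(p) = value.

F(1/3) = -45/4 - 3*2**(2/3)*log(2)/2 + 3*2**(1/3) + 39*2**(2/3)/16 + 6*3**(1/3)
F(1/4) = 2**(3/4)*(-310*2**(1/4) - 60*log(2) + 89 + 90*sqrt(2) + 180*6**(1/4))/45
F(3) = log(2)/8 + 3743/192

linearity at 1/2, 1, 2 turns ℳ[f](s) into 4 summed integrals
on [0, 1/2): add ∫ t·t^(s-1) dt
between 1/2 and 1 the integrand is log(t)/t·t^(s-1)
on [1, 2): add ∫ 3·t^(s-1) dt
segment 2 to 3 holds 2; add its integral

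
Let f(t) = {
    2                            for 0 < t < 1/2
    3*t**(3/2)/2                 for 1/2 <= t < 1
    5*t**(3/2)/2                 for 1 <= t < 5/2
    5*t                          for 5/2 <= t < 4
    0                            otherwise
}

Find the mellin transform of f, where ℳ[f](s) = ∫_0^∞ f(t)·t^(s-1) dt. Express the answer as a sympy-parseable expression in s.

(80*2**(3*s)*s*(2*s + 3) - 8*2**s*s*(s + 1) - 50*5**s*s*(2*s + 3) + 25*sqrt(2)*5**(s + 1/2)*s*(s + 1) - 3*sqrt(2)*s*(s + 1) + 8*(s + 1)*(2*s + 3))/(4*2**s*s*(s + 1)*(2*s + 3))
  Re(s) > 0

treat the 4 regions marked off by 1/2, 1, 5/2 separately and sum
[0, 1/2) adds the kernel integral of 2
piece [1/2, 1): integrate 3*t**(3/2)/2 against the kernel
on [1, 5/2) integrate f = 5*t**(3/2)/2 against the kernel
on [5/2, 4) integrate f = 5*t against the kernel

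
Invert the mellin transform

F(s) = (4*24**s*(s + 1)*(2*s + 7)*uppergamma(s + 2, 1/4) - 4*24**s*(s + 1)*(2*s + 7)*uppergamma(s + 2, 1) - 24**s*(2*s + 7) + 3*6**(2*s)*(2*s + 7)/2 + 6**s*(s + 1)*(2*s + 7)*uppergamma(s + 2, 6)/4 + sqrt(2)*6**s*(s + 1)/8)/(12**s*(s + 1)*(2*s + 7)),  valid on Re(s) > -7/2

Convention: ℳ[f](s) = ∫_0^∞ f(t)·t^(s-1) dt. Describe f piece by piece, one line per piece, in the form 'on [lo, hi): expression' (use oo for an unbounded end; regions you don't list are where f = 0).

strip the shared t-power: t**(3/2) on [0, 1/2); exp(-t/2) on [1/2, 2); 1/(2*t) on [2, 3); …
along the cuts 1/2, 2, 3, ℳ[f](s) splits into 4 integrals
the [0, 1/2) slice contributes ∫ t**(7/2)·t^(s-1) dt
between 1/2 and 2 the integrand is t**2*exp(-t/2)·t^(s-1)
segment 2 to 3 holds t/2; add its integral
∫ t**2*exp(-2*t)·t^(s-1) over [3, ∞)

on [0, 1/2): t**(7/2)
on [1/2, 2): t**2*exp(-t/2)
on [2, 3): t/2
on [3, oo): t**2*exp(-2*t)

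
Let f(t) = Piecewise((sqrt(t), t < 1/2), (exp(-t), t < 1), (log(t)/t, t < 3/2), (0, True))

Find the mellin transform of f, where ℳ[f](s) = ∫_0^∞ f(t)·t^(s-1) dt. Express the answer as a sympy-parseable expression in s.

(3*2**s*(2*s + 1)*(s**2 - 2*s + 1)*uppergamma(s, 1/2) - 3*2**s*(2*s + 1)*(s**2 - 2*s + 1)*uppergamma(s, 1) + 3*2**s*(2*s + 1) + 3**s*s*(2*s + 1)*(-2*log(2) + 2*log(3)) - 2*3**s*(2*s + 1) + 3**s*(2*s + 1)*(-2*log(3) + 2*log(2)) + 3*sqrt(2)*(s**2 - 2*s + 1))/(3*2**s*(2*s + 1)*(s**2 - 2*s + 1))
  Re(s) > -1/2

along the cuts 1/2, 1, ℳ[f](s) splits into 3 integrals
on [0, 1/2) integrate f = sqrt(t) against the kernel
on [1/2, 1): add ∫ exp(-t)·t^(s-1) dt
segment [1, 3/2) carries log(t)/t; integrate it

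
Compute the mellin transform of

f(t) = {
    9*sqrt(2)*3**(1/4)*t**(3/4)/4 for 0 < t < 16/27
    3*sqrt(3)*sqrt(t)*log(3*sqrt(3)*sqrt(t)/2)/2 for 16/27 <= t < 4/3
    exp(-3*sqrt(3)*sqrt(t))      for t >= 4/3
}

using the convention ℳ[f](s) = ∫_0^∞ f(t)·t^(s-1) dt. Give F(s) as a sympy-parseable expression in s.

2*(-4*144**s*s*(4*s + 3)*log(2) - 2*144**s*(4*s + 3)*log(2) + 2*144**s*(4*s + 3) + 4*144**s*sqrt(2)*(4*s**2 + 4*s + 1) + 6*324**s*s*(4*s + 3)*log(3) - 3*324**s*(4*s + 3) + 3*324**s*(4*s + 3)*log(3) + 9**s*(4*s + 3)*(4*s**2 + 4*s + 1)*uppergamma(2*s, 6))/(243**s*(4*s + 3)*(4*s**2 + 4*s + 1))
  Re(s) > -3/4

back out the common scale on t: 3*sqrt(6)*t**(3/4)/4 on [0, 16/9); 3*sqrt(t)*log(3*sqrt(t)/2)/2 on [16/9, 4); exp(-3*sqrt(t)) on [4, ∞)
peel off the power substitution: 3*sqrt(6)*t**(3/2)/4 on [0, 4/3); 3*t*log(3*t/2)/2 on [4/3, 2); exp(-3*t) on [2, ∞)
strip the common scale on t: t**(3/2) on [0, 2); t*log(t) on [2, 3); exp(-2*t) on [3, ∞)
along the cuts 16/27, 4/3, ℳ[f](s) splits into 3 integrals
for t in [0, 16/27): the term is ∫ 9*sqrt(2)*3**(1/4)*t**(3/4)/4·t^(s-1)
segment 16/27 to 4/3 holds 3*sqrt(3)*sqrt(t)*log(3*sqrt(3)*sqrt(t)/2)/2; add its integral
piece [4/3, ∞): integrate exp(-3*sqrt(3)*sqrt(t)) against the kernel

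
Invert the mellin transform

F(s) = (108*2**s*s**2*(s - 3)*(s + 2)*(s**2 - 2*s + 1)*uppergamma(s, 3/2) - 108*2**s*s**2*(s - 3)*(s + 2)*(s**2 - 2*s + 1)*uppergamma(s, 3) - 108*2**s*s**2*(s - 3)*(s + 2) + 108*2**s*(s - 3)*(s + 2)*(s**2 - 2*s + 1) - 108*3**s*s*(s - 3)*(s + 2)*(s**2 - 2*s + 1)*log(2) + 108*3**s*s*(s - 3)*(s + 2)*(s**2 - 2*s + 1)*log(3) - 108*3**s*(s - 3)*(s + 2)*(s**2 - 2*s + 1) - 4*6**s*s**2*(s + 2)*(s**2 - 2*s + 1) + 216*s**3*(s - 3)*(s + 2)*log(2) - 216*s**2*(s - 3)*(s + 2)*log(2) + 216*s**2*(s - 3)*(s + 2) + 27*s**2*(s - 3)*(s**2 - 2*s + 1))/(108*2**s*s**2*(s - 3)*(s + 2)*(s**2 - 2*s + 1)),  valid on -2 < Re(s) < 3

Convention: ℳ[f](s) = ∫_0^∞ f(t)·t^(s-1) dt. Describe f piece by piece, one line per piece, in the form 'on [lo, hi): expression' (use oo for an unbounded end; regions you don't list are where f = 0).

on [0, 1/2): t**2
on [1/2, 1): log(t)/t
on [1, 3/2): log(t)
on [3/2, 3): exp(-t)
on [3, oo): t**(-3)

along the cuts 1/2, 1, 3/2, 3, ℳ[f](s) splits into 5 integrals
segment 0 to 1/2 holds t**2; add its integral
on [1/2, 1): add ∫ log(t)/t·t^(s-1) dt
segment [1, 3/2) carries log(t); integrate it
segment [3/2, 3) carries exp(-t); integrate it
∫ over [3, ∞) of t**(-3)·t^(s-1) joins the sum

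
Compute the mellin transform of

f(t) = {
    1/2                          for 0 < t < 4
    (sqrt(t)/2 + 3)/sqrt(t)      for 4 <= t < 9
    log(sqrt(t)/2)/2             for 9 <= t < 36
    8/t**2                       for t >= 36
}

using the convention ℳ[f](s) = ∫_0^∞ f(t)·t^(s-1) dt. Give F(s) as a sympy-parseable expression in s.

(-162*2**(2*s - 1)*(2*s - 4)*(2*s - 1)*(4*s + (2*s - 1)**2 - 1) - 162*2**(2*s - 1)*(2*s - 4)*(4*s + (2*s - 1)**2 - 1) - 162*3**(2*s - 1)*s*(2*s - 4)*(2*s - 1)**2*log(3) + 162*3**(2*s - 1)*s*(2*s - 4)*(2*s - 1)**2*log(2) - 162*3**(2*s - 1)*s*(2*s - 4)*(2*s - 1)*log(3) + 162*3**(2*s - 1)*s*(2*s - 4)*(2*s - 1)*log(2) + 162*3**(2*s - 1)*s*(2*s - 4)*(2*s - 1) + 243*3**(2*s - 1)*(2*s - 4)*(2*s - 1)*(4*s + (2*s - 1)**2 - 1) + 162*3**(2*s - 1)*(2*s - 4)*(4*s + (2*s - 1)**2 - 1) + 324*6**(2*s - 1)*s*(2*s - 4)*(2*s - 1)**2*log(3) - 324*6**(2*s - 1)*s*(2*s - 4)*(2*s - 1) + 324*6**(2*s - 1)*s*(2*s - 4)*(2*s - 1)*log(3) - 4*6**(2*s - 1)*s*(2*s - 1)*(4*s + (2*s - 1)**2 - 1))/(54*s*(2*s - 4)*(2*s - 1)*(4*s + (2*s - 1)**2 - 1))
  0 < Re(s) < 2

remove the power substitution first: 1/2 on [0, 2); (t/2 + 3)/t on [2, 3); log(t/2)/2 on [3, 6); …
peel off the shared t-power: t/2 on [0, 2); t/2 + 3 on [2, 3); t*log(t/2)/2 on [3, 6); …
back out the common scale on t: t on [0, 1); t + 3 on [1, 3/2); t*log(t) on [3/2, 3); …
cuts at 4, 9, 36: linearity sums the 4 kernel integrals
piece [0, 4): integrate 1/2 against the kernel
piece [4, 9): integrate (sqrt(t)/2 + 3)/sqrt(t) against the kernel
for t in [9, 36): the term is ∫ log(sqrt(t)/2)/2·t^(s-1)
[36, ∞) adds the kernel integral of 8/t**2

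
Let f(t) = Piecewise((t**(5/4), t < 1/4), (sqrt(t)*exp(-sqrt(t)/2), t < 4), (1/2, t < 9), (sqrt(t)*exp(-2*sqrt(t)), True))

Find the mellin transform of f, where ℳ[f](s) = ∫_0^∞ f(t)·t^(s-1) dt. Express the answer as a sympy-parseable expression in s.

(1296**s*(4*s + 5)/2 + 36**s*s*(4*s + 5)*uppergamma(2*s + 1, 6) + sqrt(2)*36**s*s/2 + 4*576**s*s*(4*s + 5)*uppergamma(2*s + 1, 1/4) - 4*576**s*s*(4*s + 5)*uppergamma(2*s + 1, 1) - 576**s*(4*s + 5)/2)/(144**s*s*(4*s + 5))
  Re(s) > -5/4

peel off the power substitution: t**(5/2) on [0, 1/2); t*exp(-t/2) on [1/2, 2); 1/2 on [2, 3); …
peel off the shared t-power: t**(3/2) on [0, 1/2); exp(-t/2) on [1/2, 2); 1/(2*t) on [2, 3); …
the 4 pieces separated at 1/4, 4, 9 each add one integral
∫ t**(5/4)·t^(s-1) over [0, 1/4)
[1/4, 4) adds the kernel integral of sqrt(t)*exp(-sqrt(t)/2)
piece [4, 9): integrate 1/2 against the kernel
on [9, ∞) integrate f = sqrt(t)*exp(-2*sqrt(t)) against the kernel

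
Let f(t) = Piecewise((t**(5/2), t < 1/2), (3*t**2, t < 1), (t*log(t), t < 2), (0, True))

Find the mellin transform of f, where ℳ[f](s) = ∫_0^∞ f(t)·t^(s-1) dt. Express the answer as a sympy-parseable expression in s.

the shared t-power comes off first: t**(7/2) on [0, 1/2); 3*t**3 on [1/2, 1); t**2*log(t) on [1, 2)
remove the shared t-power first: t**(3/2) on [0, 1/2); 3*t on [1/2, 1); log(t) on [1, 2)
treat the 3 regions marked off by 1/2, 1 separately and sum
the [0, 1/2) slice contributes ∫ t**(5/2)·t^(s-1) dt
segment 1/2 to 1 holds 3*t**2; add its integral
on [1, 2) integrate f = t*log(t) against the kernel

(-8*2**(2*s)*(s + 2)*(2*s + 5) + 12*2**s*(s + 1)**2*(2*s + 5) + 4*2**s*(s + 2)*(2*s + 5) + 8*4**s*(s + 1)*(s + 2)*(2*s + 5)*log(2) + sqrt(2)*(s + 1)**2*(s + 2) - 3*(s + 1)**2*(2*s + 5))/(4*2**s*(s + 1)**2*(s + 2)*(2*s + 5))
  Re(s) > -5/2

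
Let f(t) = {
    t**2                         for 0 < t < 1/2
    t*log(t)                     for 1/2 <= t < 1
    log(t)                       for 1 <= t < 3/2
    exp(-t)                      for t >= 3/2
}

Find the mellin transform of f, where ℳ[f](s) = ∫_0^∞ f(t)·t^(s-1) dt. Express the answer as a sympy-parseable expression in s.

integrate the 4 segments split at 1/2, 1, 3/2, then add the results
on [0, 1/2): add ∫ t**2·t^(s-1) dt
on [1/2, 1): add ∫ t*log(t)·t^(s-1) dt
over [1, 3/2), the kernel integral of log(t) enters the sum
between 3/2 and ∞ the integrand is exp(-t)·t^(s-1)

(4*2**s*s**2*(s + 2)*(s**2 + 2*s + 1)*uppergamma(s, 3/2) - 4*2**s*s**2*(s + 2) + 4*2**s*(s + 2)*(s**2 + 2*s + 1) + 3**s*s*(s + 2)*(-4*log(2) + 4*log(3))*(s**2 + 2*s + 1) - 4*3**s*(s + 2)*(s**2 + 2*s + 1) + s**3*(s + 2)*log(4) + s**2*(s + 2)*log(4) + 2*s**2*(s + 2) + s**2*(s**2 + 2*s + 1))/(4*2**s*s**2*(s + 2)*(s**2 + 2*s + 1))
  Re(s) > -2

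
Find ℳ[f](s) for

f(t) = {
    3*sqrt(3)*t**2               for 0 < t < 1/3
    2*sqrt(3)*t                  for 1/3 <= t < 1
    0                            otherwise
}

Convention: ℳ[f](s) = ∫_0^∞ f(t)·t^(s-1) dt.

invert the shared t-power to get 3*sqrt(3)*t**(3/2) on [0, 1/3); 2*sqrt(3)*sqrt(t) on [1/3, 1)
peel off the common scale on t: t**(3/2) on [0, 1); 2*sqrt(t) on [1, 3)
the 2 pieces separated at 1/3 each add one integral
on [0, 1/3) integrate f = 3*sqrt(3)*t**2 against the kernel
on [1/3, 1): add ∫ 2*sqrt(3)*t·t^(s-1) dt

3**(1/2 - s)*(6*3**s*(s + 2) - s - 3)/(3*(s + 1)*(s + 2))
  Re(s) > -2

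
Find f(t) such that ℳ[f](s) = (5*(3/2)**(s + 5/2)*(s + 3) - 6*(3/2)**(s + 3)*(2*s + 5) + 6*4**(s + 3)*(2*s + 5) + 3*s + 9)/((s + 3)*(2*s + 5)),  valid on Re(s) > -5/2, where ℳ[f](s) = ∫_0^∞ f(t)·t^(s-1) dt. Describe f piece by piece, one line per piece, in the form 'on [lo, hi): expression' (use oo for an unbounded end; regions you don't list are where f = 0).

f breaks at 1, 3/2 into 3 integrals to sum
segment 0 to 1 holds 4*t**(5/2); add its integral
∫ over [1, 3/2) of 5*t**(5/2)/2·t^(s-1) joins the sum
over [3/2, 4), the kernel integral of 6*t**3 enters the sum

on [0, 1): 4*t**(5/2)
on [1, 3/2): 5*t**(5/2)/2
on [3/2, 4): 6*t**3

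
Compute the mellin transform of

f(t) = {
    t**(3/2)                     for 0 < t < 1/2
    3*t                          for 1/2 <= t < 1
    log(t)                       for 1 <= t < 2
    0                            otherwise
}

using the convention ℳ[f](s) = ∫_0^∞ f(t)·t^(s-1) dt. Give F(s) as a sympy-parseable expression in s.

f breaks at 1/2, 1 into 3 integrals to sum
∫ t**(3/2)·t^(s-1) over [0, 1/2)
segment [1/2, 1) carries 3*t; integrate it
for t in [1, 2): the term is ∫ log(t)·t^(s-1)

(-2*2**(2*s)*(s + 1)*(2*s + 3) + 6*2**s*s**2*(2*s + 3) + 2*2**s*(s + 1)*(2*s + 3) + 4**s*s*(s + 1)*(2*s + 3)*log(4) + sqrt(2)*s**2*(s + 1) - 3*s**2*(2*s + 3))/(2*2**s*s**2*(s + 1)*(2*s + 3))
  Re(s) > -3/2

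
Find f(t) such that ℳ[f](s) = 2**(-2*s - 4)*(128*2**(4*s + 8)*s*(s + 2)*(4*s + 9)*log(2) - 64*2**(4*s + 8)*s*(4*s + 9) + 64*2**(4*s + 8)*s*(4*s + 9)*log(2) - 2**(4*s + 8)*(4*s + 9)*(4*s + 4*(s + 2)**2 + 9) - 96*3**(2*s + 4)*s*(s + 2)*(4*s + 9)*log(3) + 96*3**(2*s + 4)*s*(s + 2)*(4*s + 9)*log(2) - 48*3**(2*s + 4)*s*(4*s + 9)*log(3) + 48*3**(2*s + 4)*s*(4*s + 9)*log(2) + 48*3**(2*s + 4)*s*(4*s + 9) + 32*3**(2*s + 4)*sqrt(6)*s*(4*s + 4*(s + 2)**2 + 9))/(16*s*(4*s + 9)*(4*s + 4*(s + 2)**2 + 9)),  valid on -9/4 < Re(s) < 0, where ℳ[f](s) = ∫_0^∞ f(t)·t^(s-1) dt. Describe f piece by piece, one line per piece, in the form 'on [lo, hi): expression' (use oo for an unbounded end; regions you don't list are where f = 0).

invert the shared t-power to get t**(1/4) on [0, 9/4); sqrt(t)*log(sqrt(t)) on [9/4, 4); t**(-2) on [4, ∞)
back out the power substitution: sqrt(t) on [0, 3/2); t*log(t) on [3/2, 2); t**(-4) on [2, ∞)
slice at 9/4, 4, transform all 3 pieces, and sum them
∫ t**(9/4)·t^(s-1) over [0, 9/4)
between 9/4 and 4 the integrand is t**(5/2)*log(sqrt(t))·t^(s-1)
segment [4, ∞) carries 1; integrate it

on [0, 9/4): t**(9/4)
on [9/4, 4): t**(5/2)*log(sqrt(t))
on [4, oo): 1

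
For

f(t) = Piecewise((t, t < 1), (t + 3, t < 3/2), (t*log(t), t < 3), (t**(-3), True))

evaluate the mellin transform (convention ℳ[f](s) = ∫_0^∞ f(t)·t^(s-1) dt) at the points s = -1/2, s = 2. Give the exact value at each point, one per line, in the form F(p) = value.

breakpoints 1, 3/2, 3: one integral from each of the 4 segments
over [0, 1), the kernel integral of t enters the sum
on [1, 3/2): add ∫ (t + 3)·t^(s-1) dt
[3/2, 3) adds the kernel integral of t*log(t)
on [3, ∞) integrate f = t**(-3) against the kernel

F(-1/2) = -2266*sqrt(3)/567 + sqrt(6) + log(2**(sqrt(6))*3**(-sqrt(6) + 2*sqrt(3))) + 6
F(2) = 17/24 + 9*log(2)/8 + 63*log(3)/8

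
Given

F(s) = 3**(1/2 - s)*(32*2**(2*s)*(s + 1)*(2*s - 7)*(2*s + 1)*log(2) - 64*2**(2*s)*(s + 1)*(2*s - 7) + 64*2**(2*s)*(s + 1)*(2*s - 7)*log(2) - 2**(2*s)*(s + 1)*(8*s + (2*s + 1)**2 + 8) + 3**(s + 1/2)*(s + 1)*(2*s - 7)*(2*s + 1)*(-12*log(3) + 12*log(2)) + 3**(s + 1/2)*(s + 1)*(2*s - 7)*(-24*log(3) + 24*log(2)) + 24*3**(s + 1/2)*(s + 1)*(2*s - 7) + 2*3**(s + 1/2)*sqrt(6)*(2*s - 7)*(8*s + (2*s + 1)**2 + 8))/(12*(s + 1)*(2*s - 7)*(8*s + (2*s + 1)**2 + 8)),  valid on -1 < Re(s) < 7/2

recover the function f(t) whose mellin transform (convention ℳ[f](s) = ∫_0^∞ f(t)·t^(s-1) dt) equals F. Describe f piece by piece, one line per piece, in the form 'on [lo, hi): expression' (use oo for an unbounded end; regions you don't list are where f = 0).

undo the shared t-power: sqrt(6)*sqrt(t)/2 on [0, 1); 3*t*log(3*t/2)/2 on [1, 4/3); 16/(81*t**4) on [4/3, ∞)
invert the common scale on t to get sqrt(t) on [0, 3/2); t*log(t) on [3/2, 2); t**(-4) on [2, ∞)
slice at 1, 4/3, transform all 3 pieces, and sum them
∫ sqrt(6)*t/2·t^(s-1) over [0, 1)
∫ 3*t**(3/2)*log(3*t/2)/2·t^(s-1) over [1, 4/3)
[4/3, ∞) adds the kernel integral of 16/(81*t**(7/2))

on [0, 1): sqrt(6)*t/2
on [1, 4/3): 3*t**(3/2)*log(3*t/2)/2
on [4/3, oo): 16/(81*t**(7/2))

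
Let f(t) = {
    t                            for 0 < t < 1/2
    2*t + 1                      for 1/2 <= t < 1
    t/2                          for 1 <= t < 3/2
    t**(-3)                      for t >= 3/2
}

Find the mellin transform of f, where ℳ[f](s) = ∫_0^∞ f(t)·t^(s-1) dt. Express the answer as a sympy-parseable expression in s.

breakpoints 1/2, 1, 3/2: one integral from each of the 4 segments
[0, 1/2) adds the kernel integral of t
segment [1/2, 1) carries (2*t + 1); integrate it
between 1 and 3/2 the integrand is t/2·t^(s-1)
piece [3/2, ∞): integrate t**(-3) against the kernel

(270*2**s*s**2 - 702*2**s*s - 324*2**s + 49*3**s*s**2 - 275*3**s*s - 162*s**2 + 378*s + 324)/(108*2**s*s*(s**2 - 2*s - 3))
  -1 < Re(s) < 3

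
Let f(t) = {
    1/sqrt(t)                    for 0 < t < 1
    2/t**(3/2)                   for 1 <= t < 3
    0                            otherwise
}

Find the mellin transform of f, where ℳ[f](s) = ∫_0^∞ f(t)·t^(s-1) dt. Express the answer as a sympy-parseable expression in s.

2*(2*3**(s + 1/2)*(2*s - 1) - 18*s - 9)/(9*(2*s - 3)*(2*s - 1))
  Re(s) > 1/2

strip the shared t-power: sqrt(t) on [0, 1); 2/sqrt(t) on [1, 3)
back out the shared t-power: t**(3/2) on [0, 1); 2*sqrt(t) on [1, 3)
breakpoints 1: one integral from each of the 2 segments
∫ 1/sqrt(t)·t^(s-1) over [0, 1)
the [1, 3) slice contributes ∫ 2/t**(3/2)·t^(s-1) dt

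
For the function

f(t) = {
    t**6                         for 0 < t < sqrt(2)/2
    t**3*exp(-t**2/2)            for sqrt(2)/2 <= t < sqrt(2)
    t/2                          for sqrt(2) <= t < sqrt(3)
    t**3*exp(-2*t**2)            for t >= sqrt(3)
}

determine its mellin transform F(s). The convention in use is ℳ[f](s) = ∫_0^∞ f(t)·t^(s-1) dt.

the shared t-power comes off first: t**4 on [0, sqrt(2)/2); t*exp(-t**2/2) on [sqrt(2)/2, sqrt(2)); 1/(2*t) on [sqrt(2), sqrt(3)); …
reversing the power substitution: t**2 on [0, 1/2); sqrt(t)*exp(-t/2) on [1/2, 2); 1/(2*sqrt(t)) on [2, 3); …
back out the shared t-power: t**(3/2) on [0, 1/2); exp(-t/2) on [1/2, 2); 1/(2*t) on [2, 3); …
breakpoints sqrt(2)/2, sqrt(2), sqrt(3): one integral from each of the 4 segments
on [0, sqrt(2)/2) integrate f = t**6 against the kernel
for t in [sqrt(2)/2, sqrt(2)): the term is ∫ t**3*exp(-t**2/2)·t^(s-1)
for t in [sqrt(2), sqrt(3)): the term is ∫ t/2·t^(s-1)
segment [sqrt(3), ∞) carries t**3*exp(-2*t**2); integrate it

12**(1/2 - s/2)*(-16*2**s*6**(s/2 + 1/2)*(s + 1)*(s + 6)*uppergamma(s/2 + 3/2, 1) - 8*2**s*6**(s/2 + 1/2)*(s + 6) + 8*24**(s/2 + 1/2)*(s + 1)*(s + 6)*uppergamma(s/2 + 3/2, 1/4) + 24*6**s*(s + 6) + 2*6**(s/2 + 1/2)*(s + 1)*(s + 6)*uppergamma(s/2 + 3/2, 6) + sqrt(2)*6**(s/2 + 1/2)*(s + 1))/(96*(s + 1)*(s + 6))
  Re(s) > -6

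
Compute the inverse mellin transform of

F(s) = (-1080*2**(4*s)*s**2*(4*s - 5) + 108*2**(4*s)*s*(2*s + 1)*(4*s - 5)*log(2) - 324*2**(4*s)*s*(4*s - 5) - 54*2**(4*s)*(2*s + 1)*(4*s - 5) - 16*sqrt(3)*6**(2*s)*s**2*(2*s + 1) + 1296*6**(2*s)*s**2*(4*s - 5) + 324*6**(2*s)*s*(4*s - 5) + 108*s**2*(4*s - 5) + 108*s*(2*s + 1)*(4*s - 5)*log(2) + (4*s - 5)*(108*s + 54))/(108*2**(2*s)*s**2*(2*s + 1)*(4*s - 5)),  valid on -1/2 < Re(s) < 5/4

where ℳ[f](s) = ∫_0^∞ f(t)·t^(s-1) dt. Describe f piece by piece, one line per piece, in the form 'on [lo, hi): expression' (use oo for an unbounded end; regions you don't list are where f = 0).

on [0, 1/4): sqrt(t)
on [1/4, 4): log(sqrt(t))
on [4, 9): sqrt(t) + 3
on [9, oo): t**(-5/4)

strip the power substitution: t on [0, 1/2); log(t) on [1/2, 2); t + 3 on [2, 3); …
slice at 1/4, 4, 9, transform all 4 pieces, and sum them
on [0, 1/4) integrate f = sqrt(t) against the kernel
∫ over [1/4, 4) of log(sqrt(t))·t^(s-1) joins the sum
for t in [4, 9): the term is ∫ (sqrt(t) + 3)·t^(s-1)
segment 9 to ∞ holds t**(-5/4); add its integral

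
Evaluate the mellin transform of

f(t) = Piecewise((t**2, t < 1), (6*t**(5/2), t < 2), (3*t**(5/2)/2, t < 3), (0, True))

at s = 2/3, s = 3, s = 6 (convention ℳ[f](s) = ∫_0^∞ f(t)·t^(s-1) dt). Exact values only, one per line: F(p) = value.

breakpoints 1, 2: one integral from each of the 3 segments
piece [0, 1): integrate t**2 against the kernel
between 1 and 2 the integrand is 6*t**(5/2)·t^(s-1)
∫ over [2, 3) of 3*t**(5/2)/2·t^(s-1) joins the sum

F(2/3) = -231/152 + 216*2**(1/6)/19 + 243*3**(1/6)/19
F(3) = -49/55 + 288*sqrt(2)/11 + 729*sqrt(3)/11
F(6) = -79/136 + 2304*sqrt(2)/17 + 19683*sqrt(3)/17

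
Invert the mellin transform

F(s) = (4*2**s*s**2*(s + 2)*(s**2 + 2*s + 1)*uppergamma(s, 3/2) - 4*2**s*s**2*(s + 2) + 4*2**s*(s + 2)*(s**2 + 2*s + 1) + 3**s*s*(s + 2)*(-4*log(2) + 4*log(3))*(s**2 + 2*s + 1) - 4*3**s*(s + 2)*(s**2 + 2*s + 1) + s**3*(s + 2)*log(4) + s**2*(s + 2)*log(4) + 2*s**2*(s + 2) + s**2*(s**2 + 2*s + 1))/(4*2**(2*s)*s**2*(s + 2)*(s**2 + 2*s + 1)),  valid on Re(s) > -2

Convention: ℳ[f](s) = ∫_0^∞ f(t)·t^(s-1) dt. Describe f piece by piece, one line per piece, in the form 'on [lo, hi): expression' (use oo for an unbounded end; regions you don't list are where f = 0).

strip the common scale on t: t**2 on [0, 1/2); t*log(t) on [1/2, 1); log(t) on [1, 3/2); …
decompose at 1/4, 1/2, 3/4; ℳ[f](s) sums the 4 pieces' integrals
for t in [0, 1/4): the term is ∫ 4*t**2·t^(s-1)
∫ over [1/4, 1/2) of 2*t*log(2*t)·t^(s-1) joins the sum
segment [1/2, 3/4) carries log(2*t); integrate it
on [3/4, ∞): add ∫ exp(-2*t)·t^(s-1) dt

on [0, 1/4): 4*t**2
on [1/4, 1/2): 2*t*log(2*t)
on [1/2, 3/4): log(2*t)
on [3/4, oo): exp(-2*t)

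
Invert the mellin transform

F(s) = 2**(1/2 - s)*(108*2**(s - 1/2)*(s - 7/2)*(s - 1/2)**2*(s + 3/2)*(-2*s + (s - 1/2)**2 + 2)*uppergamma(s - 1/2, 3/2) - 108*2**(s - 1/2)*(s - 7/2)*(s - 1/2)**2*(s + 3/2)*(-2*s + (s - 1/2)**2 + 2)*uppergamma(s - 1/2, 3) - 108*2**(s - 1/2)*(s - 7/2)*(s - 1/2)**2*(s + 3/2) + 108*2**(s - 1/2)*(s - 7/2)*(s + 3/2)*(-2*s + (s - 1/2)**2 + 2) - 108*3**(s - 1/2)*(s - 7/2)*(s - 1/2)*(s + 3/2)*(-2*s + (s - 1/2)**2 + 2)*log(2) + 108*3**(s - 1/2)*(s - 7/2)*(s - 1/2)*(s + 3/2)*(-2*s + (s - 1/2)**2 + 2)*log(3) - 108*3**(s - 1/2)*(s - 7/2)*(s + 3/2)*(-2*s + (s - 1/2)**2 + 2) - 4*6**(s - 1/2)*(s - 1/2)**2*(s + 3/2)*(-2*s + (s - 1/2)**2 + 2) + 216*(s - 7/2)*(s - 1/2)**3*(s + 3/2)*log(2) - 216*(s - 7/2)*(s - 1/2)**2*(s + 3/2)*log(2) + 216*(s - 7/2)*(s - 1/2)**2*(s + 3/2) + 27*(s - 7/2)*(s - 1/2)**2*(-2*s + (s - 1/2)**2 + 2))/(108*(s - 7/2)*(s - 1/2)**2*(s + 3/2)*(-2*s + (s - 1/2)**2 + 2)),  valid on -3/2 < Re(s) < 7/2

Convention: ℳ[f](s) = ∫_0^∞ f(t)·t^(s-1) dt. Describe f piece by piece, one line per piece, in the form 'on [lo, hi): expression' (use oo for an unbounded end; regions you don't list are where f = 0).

undo the shared t-power: t**(5/2) on [0, 1/2); log(t)/sqrt(t) on [1/2, 1); sqrt(t)*log(t) on [1, 3/2); …
invert the shared t-power to get t**2 on [0, 1/2); log(t)/t on [1/2, 1); log(t) on [1, 3/2); …
linearity at 1/2, 1, 3/2, 3 turns ℳ[f](s) into 5 summed integrals
∫ t**(3/2)·t^(s-1) over [0, 1/2)
between 1/2 and 1 the integrand is log(t)/t**(3/2)·t^(s-1)
∫ over [1, 3/2) of log(t)/sqrt(t)·t^(s-1) joins the sum
on [3/2, 3): add ∫ exp(-t)/sqrt(t)·t^(s-1) dt
on [3, ∞): add ∫ t**(-7/2)·t^(s-1) dt

on [0, 1/2): t**(3/2)
on [1/2, 1): log(t)/t**(3/2)
on [1, 3/2): log(t)/sqrt(t)
on [3/2, 3): exp(-t)/sqrt(t)
on [3, oo): t**(-7/2)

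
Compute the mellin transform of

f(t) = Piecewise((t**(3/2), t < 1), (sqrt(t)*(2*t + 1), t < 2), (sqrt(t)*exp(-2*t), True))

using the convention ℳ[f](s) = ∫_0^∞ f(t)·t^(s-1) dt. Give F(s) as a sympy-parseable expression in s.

4**(-s - 1/2)*(2**(s + 1/2)*(s + 1/2)*(s + 3/2)*uppergamma(s + 1/2, 4) - 2*4**(s + 1/2)*(s + 1/2) - 4**(s + 1/2) + 5*8**(s + 1/2)*(s + 1/2) + 8**(s + 1/2))/((s + 1/2)*(s + 3/2))
  Re(s) > -3/2

strip the shared t-power: t on [0, 1); 2*t + 1 on [1, 2); exp(-2*t) on [2, ∞)
breakpoints 1, 2: one integral from each of the 3 segments
∫ over [0, 1) of t**(3/2)·t^(s-1) joins the sum
over [1, 2), the kernel integral of sqrt(t)*(2*t + 1) enters the sum
for t in [2, ∞): the term is ∫ sqrt(t)*exp(-2*t)·t^(s-1)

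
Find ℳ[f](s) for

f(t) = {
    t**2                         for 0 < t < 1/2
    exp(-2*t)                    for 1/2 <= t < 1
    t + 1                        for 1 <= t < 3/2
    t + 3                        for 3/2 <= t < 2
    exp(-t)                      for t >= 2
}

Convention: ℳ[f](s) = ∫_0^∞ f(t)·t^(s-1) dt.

(20*2**(2*s)*s*(s + 2) + 12*2**(2*s)*(s + 2) + 4*2**s*s*(s + 1)*(s + 2)*uppergamma(s, 2) - 8*2**s*s*(s + 2) - 4*2**s*(s + 2) - 8*3**s*s*(s + 2) - 8*3**s*(s + 2) + 4*s*(s + 1)*(s + 2)*uppergamma(s, 1) - 4*s*(s + 1)*(s + 2)*uppergamma(s, 2) + s*(s + 1))/(4*2**s*s*(s + 1)*(s + 2))
  Re(s) > -2

linearity at 1/2, 1, 3/2, 2 turns ℳ[f](s) into 5 summed integrals
the [0, 1/2) slice contributes ∫ t**2·t^(s-1) dt
for t in [1/2, 1): the term is ∫ exp(-2*t)·t^(s-1)
∫ over [1, 3/2) of (t + 1)·t^(s-1) joins the sum
for t in [3/2, 2): the term is ∫ (t + 3)·t^(s-1)
[2, ∞) adds the kernel integral of exp(-t)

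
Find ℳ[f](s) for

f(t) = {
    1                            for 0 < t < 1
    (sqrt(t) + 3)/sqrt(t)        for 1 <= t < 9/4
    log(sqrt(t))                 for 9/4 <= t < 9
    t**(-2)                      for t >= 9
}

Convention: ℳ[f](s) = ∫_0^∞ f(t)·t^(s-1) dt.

2**(1 - 2*s)*(-324*2**(2*s - 1)*(s - 1/2)*(2*s - 4)*(4*s + 4*(s - 1/2)**2 - 1) - 162*2**(2*s - 1)*(2*s - 4)*(4*s + 4*(s - 1/2)**2 - 1) - 648*3**(2*s - 1)*s*(s - 1/2)**2*(2*s - 4)*log(3) + 648*3**(2*s - 1)*s*(s - 1/2)**2*(2*s - 4)*log(2) - 324*3**(2*s - 1)*s*(s - 1/2)*(2*s - 4)*log(3) + 324*3**(2*s - 1)*s*(s - 1/2)*(2*s - 4)*log(2) + 324*3**(2*s - 1)*s*(s - 1/2)*(2*s - 4) + 486*3**(2*s - 1)*(s - 1/2)*(2*s - 4)*(4*s + 4*(s - 1/2)**2 - 1) + 162*3**(2*s - 1)*(2*s - 4)*(4*s + 4*(s - 1/2)**2 - 1) + 1296*6**(2*s - 1)*s*(s - 1/2)**2*(2*s - 4)*log(3) - 648*6**(2*s - 1)*s*(s - 1/2)*(2*s - 4) + 648*6**(2*s - 1)*s*(s - 1/2)*(2*s - 4)*log(3) - 8*6**(2*s - 1)*s*(s - 1/2)*(4*s + 4*(s - 1/2)**2 - 1))/(108*s*(s - 1/2)*(2*s - 4)*(4*s + 4*(s - 1/2)**2 - 1))
  0 < Re(s) < 2

reversing the shared t-power: 1/sqrt(t) on [0, 1); (sqrt(t) + 3)/t on [1, 9/4); log(sqrt(t))/sqrt(t) on [9/4, 9); …
undo the shared t-power: sqrt(t) on [0, 1); sqrt(t) + 3 on [1, 9/4); sqrt(t)*log(sqrt(t)) on [9/4, 9); …
reversing the power substitution: t on [0, 1); t + 3 on [1, 3/2); t*log(t) on [3/2, 3); …
the 4 pieces separated at 1, 9/4, 9 each add one integral
on [0, 1): add ∫ 1·t^(s-1) dt
piece [1, 9/4): integrate (sqrt(t) + 3)/sqrt(t) against the kernel
the [9/4, 9) slice contributes ∫ log(sqrt(t))·t^(s-1) dt
over [9, ∞), the kernel integral of t**(-2) enters the sum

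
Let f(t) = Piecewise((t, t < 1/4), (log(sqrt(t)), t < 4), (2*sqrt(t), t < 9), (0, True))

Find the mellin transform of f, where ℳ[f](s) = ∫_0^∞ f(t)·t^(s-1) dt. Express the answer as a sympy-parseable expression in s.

(-32*2**(4*s)*s**2*(s + 1) + 4*2**(4*s)*s*(s + 1)*(2*s + 1)*log(2) - 2*2**(4*s)*(s + 1)*(2*s + 1) + 48*6**(2*s)*s**2*(s + 1) + s**2*(2*s + 1) + 4*s*(s + 1)*(2*s + 1)*log(2) + 2*(s + 1)*(2*s + 1))/(4*2**(2*s)*s**2*(s + 1)*(2*s + 1))
  Re(s) > -1

the power substitution comes off first: t**2 on [0, 1/2); log(t) on [1/2, 2); 2*t on [2, 3)
breakpoints 1/4, 4: one integral from each of the 3 segments
for t in [0, 1/4): the term is ∫ t·t^(s-1)
between 1/4 and 4 the integrand is log(sqrt(t))·t^(s-1)
segment [4, 9) carries 2*sqrt(t); integrate it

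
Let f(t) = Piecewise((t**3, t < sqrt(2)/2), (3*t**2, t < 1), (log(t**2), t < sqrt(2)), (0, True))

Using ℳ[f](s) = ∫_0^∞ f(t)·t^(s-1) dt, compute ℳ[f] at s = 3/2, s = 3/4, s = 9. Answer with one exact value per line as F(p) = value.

remove the power substitution first: t**(3/2) on [0, 1/2); 3*t on [1/2, 1); log(t) on [1, 2)
slice at sqrt(2)/2, 1, transform all 3 pieces, and sum them
the [0, sqrt(2)/2) slice contributes ∫ t**3·t^(s-1) dt
[sqrt(2)/2, 1) adds the kernel integral of 3*t**2
between 1 and sqrt(2) the integrand is log(t**2)·t^(s-1)

F(3/2) = -31*2**(3/4)/36 - 3*2**(1/4)/14 + 2*2**(3/4)*log(2)/3 + 110/63
F(3/4) = -32*2**(3/8)/9 - 3*2**(5/8)/11 + 2**(1/8)/15 + 4*2**(3/8)*log(2)/3 + 460/99
F(9) = sqrt(2)*(-182168 + 68137*sqrt(2) + 811008*log(2))/456192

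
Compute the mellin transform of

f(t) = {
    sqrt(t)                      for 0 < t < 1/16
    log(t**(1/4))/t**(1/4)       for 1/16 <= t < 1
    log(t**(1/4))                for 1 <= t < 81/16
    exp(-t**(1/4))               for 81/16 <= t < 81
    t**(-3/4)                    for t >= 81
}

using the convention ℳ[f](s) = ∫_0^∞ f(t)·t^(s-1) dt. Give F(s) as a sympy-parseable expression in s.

(1728*2**(4*s)*s**2*(4*s - 3)*(4*s + 2)*(16*s**2 - 8*s + 1)*uppergamma(4*s, 3/2) - 1728*2**(4*s)*s**2*(4*s - 3)*(4*s + 2)*(16*s**2 - 8*s + 1)*uppergamma(4*s, 3) - 1728*2**(4*s)*s**2*(4*s - 3)*(4*s + 2) + 108*2**(4*s)*(4*s - 3)*(4*s + 2)*(16*s**2 - 8*s + 1) - 432*3**(4*s)*s*(4*s - 3)*(4*s + 2)*(16*s**2 - 8*s + 1)*log(2) + 432*3**(4*s)*s*(4*s - 3)*(4*s + 2)*(16*s**2 - 8*s + 1)*log(3) - 108*3**(4*s)*(4*s - 3)*(4*s + 2)*(16*s**2 - 8*s + 1) - 64*6**(4*s)*s**2*(4*s + 2)*(16*s**2 - 8*s + 1) + 13824*s**3*(4*s - 3)*(4*s + 2)*log(2) - 3456*s**2*(4*s - 3)*(4*s + 2)*log(2) + 3456*s**2*(4*s - 3)*(4*s + 2) + 432*s**2*(4*s - 3)*(16*s**2 - 8*s + 1))/(432*2**(4*s)*s**2*(4*s - 3)*(4*s + 2)*(16*s**2 - 8*s + 1))
  -1/2 < Re(s) < 3/4

remove the power substitution first: t on [0, 1/4); log(sqrt(t))/sqrt(t) on [1/4, 1); log(sqrt(t)) on [1, 9/4); …
back out the power substitution: t**2 on [0, 1/2); log(t)/t on [1/2, 1); log(t) on [1, 3/2); …
along the cuts 1/16, 1, 81/16, 81, ℳ[f](s) splits into 5 integrals
the [0, 1/16) slice contributes ∫ sqrt(t)·t^(s-1) dt
on [1/16, 1): add ∫ log(t**(1/4))/t**(1/4)·t^(s-1) dt
on [1, 81/16) integrate f = log(t**(1/4)) against the kernel
segment [81/16, 81) carries exp(-t**(1/4)); integrate it
∫ over [81, ∞) of t**(-3/4)·t^(s-1) joins the sum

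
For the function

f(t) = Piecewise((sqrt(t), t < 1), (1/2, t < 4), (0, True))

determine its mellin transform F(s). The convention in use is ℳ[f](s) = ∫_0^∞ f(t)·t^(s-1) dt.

remove the power substitution first: t on [0, 1); 1/2 on [1, 2)
treat the 2 regions marked off by 1 separately and sum
on [0, 1): add ∫ sqrt(t)·t^(s-1) dt
segment 1 to 4 holds 1/2; add its integral

(4**s*(2*s + 1)/2 + s - 1/2)/(s*(2*s + 1))
  Re(s) > -1/2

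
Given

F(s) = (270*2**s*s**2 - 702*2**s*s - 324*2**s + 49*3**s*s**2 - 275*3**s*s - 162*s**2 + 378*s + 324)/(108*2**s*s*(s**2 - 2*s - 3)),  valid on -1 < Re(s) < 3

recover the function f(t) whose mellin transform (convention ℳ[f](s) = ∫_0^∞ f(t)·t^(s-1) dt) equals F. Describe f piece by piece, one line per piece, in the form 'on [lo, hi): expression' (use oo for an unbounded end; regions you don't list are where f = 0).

cuts at 1/2, 1, 3/2: linearity sums the 4 kernel integrals
piece [0, 1/2): integrate t against the kernel
on [1/2, 1): add ∫ (2*t + 1)·t^(s-1) dt
for t in [1, 3/2): the term is ∫ t/2·t^(s-1)
between 3/2 and ∞ the integrand is t**(-3)·t^(s-1)

on [0, 1/2): t
on [1/2, 1): 2*t + 1
on [1, 3/2): t/2
on [3/2, oo): t**(-3)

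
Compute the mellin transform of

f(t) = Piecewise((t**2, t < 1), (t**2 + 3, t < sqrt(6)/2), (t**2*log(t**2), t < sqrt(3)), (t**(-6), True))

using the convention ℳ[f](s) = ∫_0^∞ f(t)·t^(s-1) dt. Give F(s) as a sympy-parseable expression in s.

reversing the power substitution: t on [0, 1); t + 3 on [1, 3/2); t*log(t) on [3/2, 3); …
along the cuts 1, sqrt(6)/2, sqrt(3), ℳ[f](s) splits into 4 integrals
∫ over [0, 1) of t**2·t^(s-1) joins the sum
∫ over [1, sqrt(6)/2) of (t**2 + 3)·t^(s-1) joins the sum
for t in [sqrt(6)/2, sqrt(3)): the term is ∫ t**2*log(t**2)·t^(s-1)
between sqrt(3) and ∞ the integrand is t**(-6)·t^(s-1)

(-81*2**(s/2)*s*(s/2 - 3)*(s**2/4 + s + 1) - 162*2**(s/2)*(s/2 - 3)*(s**2/4 + s + 1) - 81*3**(s/2)*s**2*(s/2 - 3)*(s/2 + 1)*log(3)/4 + 81*3**(s/2)*s**2*(s/2 - 3)*(s/2 + 1)*log(2)/4 - 81*3**(s/2)*s*(s/2 - 3)*(s/2 + 1)*log(3)/2 + 81*3**(s/2)*s*(s/2 - 3)*(s/2 + 1)*log(2)/2 + 81*3**(s/2)*s*(s/2 - 3)*(s/2 + 1)/2 + 243*3**(s/2)*s*(s/2 - 3)*(s**2/4 + s + 1)/2 + 162*3**(s/2)*(s/2 - 3)*(s**2/4 + s + 1) + 81*6**(s/2)*s**2*(s/2 - 3)*(s/2 + 1)*log(3)/2 - 81*6**(s/2)*s*(s/2 - 3)*(s/2 + 1) + 81*6**(s/2)*s*(s/2 - 3)*(s/2 + 1)*log(3) - 6**(s/2)*s*(s/2 + 1)*(s**2/4 + s + 1))/(54*2**(s/2)*s*(s/2 - 3)*(s/2 + 1)*(s**2/4 + s + 1))
  -2 < Re(s) < 6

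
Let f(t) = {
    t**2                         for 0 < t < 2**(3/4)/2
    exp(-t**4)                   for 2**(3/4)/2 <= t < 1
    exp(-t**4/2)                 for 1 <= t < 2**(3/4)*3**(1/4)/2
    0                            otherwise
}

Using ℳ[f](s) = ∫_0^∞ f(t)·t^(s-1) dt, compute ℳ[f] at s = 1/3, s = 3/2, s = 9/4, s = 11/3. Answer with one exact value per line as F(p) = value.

F(1/3) = -2**(1/12)*uppergamma(1/12, 3/4)/4 - uppergamma(1/12, 1)/4 + uppergamma(1/12, 1/2)/4 + 2**(1/12)*uppergamma(1/12, 1/2)/4 + 3*2**(5/12)/14
F(3/2) = -2**(3/8)*uppergamma(3/8, 3/4)/4 - uppergamma(3/8, 1)/4 + uppergamma(3/8, 1/2)/4 + 2**(1/8)/7 + 2**(3/8)*uppergamma(3/8, 1/2)/4
F(9/4) = -2**(9/16)*uppergamma(9/16, 3/4)/4 - uppergamma(9/16, 1)/4 + 2**(15/16)/17 + uppergamma(9/16, 1/2)/4 + 2**(9/16)*uppergamma(9/16, 1/2)/4
F(11/3) = -2**(11/12)*uppergamma(11/12, 3/4)/4 - uppergamma(11/12, 1)/4 + 3*2**(7/12)/68 + uppergamma(11/12, 1/2)/4 + 2**(11/12)*uppergamma(11/12, 1/2)/4

invert the power substitution to get t on [0, sqrt(2)/2); exp(-t**2) on [sqrt(2)/2, 1); exp(-t**2/2) on [1, sqrt(6)/2)
reversing the power substitution: sqrt(t) on [0, 1/2); exp(-t) on [1/2, 1); exp(-t/2) on [1, 3/2)
linearity at 2**(3/4)/2, 1 turns ℳ[f](s) into 3 summed integrals
∫ over [0, 2**(3/4)/2) of t**2·t^(s-1) joins the sum
on [2**(3/4)/2, 1): add ∫ exp(-t**4)·t^(s-1) dt
segment 1 to 2**(3/4)*3**(1/4)/2 holds exp(-t**4/2); add its integral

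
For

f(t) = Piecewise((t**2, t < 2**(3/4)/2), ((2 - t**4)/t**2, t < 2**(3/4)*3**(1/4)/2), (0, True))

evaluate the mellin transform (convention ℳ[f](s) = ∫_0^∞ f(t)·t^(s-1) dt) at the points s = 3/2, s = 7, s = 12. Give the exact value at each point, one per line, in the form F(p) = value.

strip the power substitution: t on [0, sqrt(2)/2); (2 - t**2)/t on [sqrt(2)/2, sqrt(6)/2)
back out the shared t-power: t**2 on [0, sqrt(2)/2); 2 - t**2 on [sqrt(2)/2, sqrt(6)/2)
invert the power substitution to get t on [0, 1/2); 2 - t on [1/2, 3/2)
decompose at 2**(3/4)/2; ℳ[f](s) sums the 2 pieces' integrals
between 0 and 2**(3/4)/2 the integrand is t**2·t^(s-1)
for t in [2**(3/4)/2, 2**(3/4)*3**(1/4)/2): the term is ∫ (2 - t**4)/t**2·t^(s-1)

F(3/2) = 2**(1/8)*(90 - 31*3**(7/8))/21
F(7) = 2**(3/4)*(-26 + 63*3**(1/4))/360
F(12) = -9*sqrt(2)/560 + 117*sqrt(6)/1120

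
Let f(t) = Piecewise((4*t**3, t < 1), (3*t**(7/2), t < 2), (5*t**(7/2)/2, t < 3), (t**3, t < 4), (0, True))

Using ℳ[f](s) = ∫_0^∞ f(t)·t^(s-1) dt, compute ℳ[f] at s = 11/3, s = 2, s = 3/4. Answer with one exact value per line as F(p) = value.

treat the 4 regions marked off by 1, 2, 3 separately and sum
segment 0 to 1 holds 4*t**3; add its integral
segment [1, 2) carries 3*t**(7/2); integrate it
[2, 3) adds the kernel integral of 5*t**(7/2)/2
∫ t**3·t^(s-1) over [3, 4)

F(11/3) = -2187*3**(2/3)/20 + 39/215 + 384*2**(1/6)/43 + 32805*3**(1/6)/43 + 6144*2**(1/3)/5
F(2) = 32*sqrt(2)/11 + 1721/11 + 1215*sqrt(3)/11
F(3/4) = -36*3**(3/4)/5 + 92/255 + 32*2**(1/4)/17 + 512*sqrt(2)/15 + 810*3**(1/4)/17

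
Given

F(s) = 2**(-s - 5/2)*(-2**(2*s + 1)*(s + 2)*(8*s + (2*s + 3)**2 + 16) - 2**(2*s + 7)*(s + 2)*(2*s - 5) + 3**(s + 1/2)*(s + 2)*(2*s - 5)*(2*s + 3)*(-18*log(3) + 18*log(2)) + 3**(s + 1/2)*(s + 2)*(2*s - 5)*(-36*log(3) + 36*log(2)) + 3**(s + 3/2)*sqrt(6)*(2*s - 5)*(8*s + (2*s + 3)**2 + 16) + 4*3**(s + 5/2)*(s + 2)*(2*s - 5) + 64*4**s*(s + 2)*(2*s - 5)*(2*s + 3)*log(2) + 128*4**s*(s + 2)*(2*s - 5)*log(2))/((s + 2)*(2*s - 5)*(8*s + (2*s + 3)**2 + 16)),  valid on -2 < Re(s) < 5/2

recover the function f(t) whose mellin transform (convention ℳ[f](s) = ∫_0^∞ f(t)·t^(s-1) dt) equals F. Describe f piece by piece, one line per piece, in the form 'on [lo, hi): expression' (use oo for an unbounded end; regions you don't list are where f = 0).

peel off the shared t-power: t on [0, 3/2); t**(3/2)*log(t) on [3/2, 2); t**(-7/2) on [2, ∞)
undo the shared t-power: sqrt(t) on [0, 3/2); t*log(t) on [3/2, 2); t**(-4) on [2, ∞)
linearity at 3/2, 2 turns ℳ[f](s) into 3 summed integrals
∫ t**2·t^(s-1) over [0, 3/2)
piece [3/2, 2): integrate t**(5/2)*log(t) against the kernel
on [2, ∞): add ∫ t**(-5/2)·t^(s-1) dt

on [0, 3/2): t**2
on [3/2, 2): t**(5/2)*log(t)
on [2, oo): t**(-5/2)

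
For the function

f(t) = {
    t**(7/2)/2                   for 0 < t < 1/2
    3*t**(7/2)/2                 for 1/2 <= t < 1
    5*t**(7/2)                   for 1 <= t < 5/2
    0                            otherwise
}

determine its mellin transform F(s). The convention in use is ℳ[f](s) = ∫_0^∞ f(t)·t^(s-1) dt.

(-2*2**(-s - 7/2) + 10*(5/2)**(s + 7/2) - 7)/(2*s + 7)
  Re(s) > -7/2

integrate the 3 segments split at 1/2, 1, then add the results
∫ t**(7/2)/2·t^(s-1) over [0, 1/2)
between 1/2 and 1 the integrand is 3*t**(7/2)/2·t^(s-1)
∫ over [1, 5/2) of 5*t**(7/2)·t^(s-1) joins the sum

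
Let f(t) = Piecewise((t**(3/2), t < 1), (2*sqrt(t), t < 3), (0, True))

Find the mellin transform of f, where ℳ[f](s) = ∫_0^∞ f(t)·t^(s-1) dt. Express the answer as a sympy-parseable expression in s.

breakpoints 1: one integral from each of the 2 segments
∫ over [0, 1) of t**(3/2)·t^(s-1) joins the sum
between 1 and 3 the integrand is 2*sqrt(t)·t^(s-1)

(4*sqrt(3)*3**s*(2*s + 3) - 4*s - 10)/((2*s + 1)*(2*s + 3))
  Re(s) > -3/2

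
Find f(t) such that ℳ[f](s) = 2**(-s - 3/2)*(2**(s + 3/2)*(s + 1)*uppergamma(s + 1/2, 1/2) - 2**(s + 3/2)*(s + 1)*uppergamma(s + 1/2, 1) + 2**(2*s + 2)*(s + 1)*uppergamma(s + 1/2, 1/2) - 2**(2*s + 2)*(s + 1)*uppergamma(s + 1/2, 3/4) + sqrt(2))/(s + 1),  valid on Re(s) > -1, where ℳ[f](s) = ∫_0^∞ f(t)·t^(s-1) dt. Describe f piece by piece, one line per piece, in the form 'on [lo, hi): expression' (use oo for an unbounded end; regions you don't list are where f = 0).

the shared t-power comes off first: sqrt(t) on [0, 1/2); exp(-t) on [1/2, 1); exp(-t/2) on [1, 3/2)
along the cuts 1/2, 1, ℳ[f](s) splits into 3 integrals
piece [0, 1/2): integrate t against the kernel
segment 1/2 to 1 holds sqrt(t)*exp(-t); add its integral
on [1, 3/2) integrate f = sqrt(t)*exp(-t/2) against the kernel

on [0, 1/2): t
on [1/2, 1): sqrt(t)*exp(-t)
on [1, 3/2): sqrt(t)*exp(-t/2)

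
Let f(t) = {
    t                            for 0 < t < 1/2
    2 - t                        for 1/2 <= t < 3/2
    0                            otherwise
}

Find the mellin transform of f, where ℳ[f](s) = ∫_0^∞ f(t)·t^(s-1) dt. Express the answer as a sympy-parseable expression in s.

(3**s*s + 4*3**s - 2*s - 4)/(2*2**s*s*(s + 1))
  Re(s) > -1

along the cuts 1/2, ℳ[f](s) splits into 2 integrals
the [0, 1/2) slice contributes ∫ t·t^(s-1) dt
∫ (2 - t)·t^(s-1) over [1/2, 3/2)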